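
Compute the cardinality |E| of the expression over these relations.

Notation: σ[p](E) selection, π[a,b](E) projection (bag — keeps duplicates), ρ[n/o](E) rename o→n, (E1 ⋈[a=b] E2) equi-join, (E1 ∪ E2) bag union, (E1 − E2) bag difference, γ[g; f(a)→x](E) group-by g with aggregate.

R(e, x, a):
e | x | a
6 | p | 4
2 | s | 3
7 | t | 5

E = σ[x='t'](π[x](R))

Row counts bottom-up:
  R → 3
  π[x](R) → 3
  σ[x='t'](π[x](R)) → 1

|E| = 1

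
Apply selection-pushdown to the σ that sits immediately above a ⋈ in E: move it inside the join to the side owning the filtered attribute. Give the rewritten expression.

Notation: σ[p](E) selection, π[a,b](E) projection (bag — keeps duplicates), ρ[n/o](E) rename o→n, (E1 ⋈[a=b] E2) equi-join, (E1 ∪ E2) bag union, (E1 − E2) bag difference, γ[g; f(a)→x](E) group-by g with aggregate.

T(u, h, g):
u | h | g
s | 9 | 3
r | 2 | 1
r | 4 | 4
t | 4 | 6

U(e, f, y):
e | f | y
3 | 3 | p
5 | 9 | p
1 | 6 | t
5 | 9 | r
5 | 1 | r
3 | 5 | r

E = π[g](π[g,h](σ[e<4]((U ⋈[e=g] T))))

σ filters on e, owned by the left side.
E' = π[g](π[g,h]((σ[e<4](U) ⋈[e=g] T)))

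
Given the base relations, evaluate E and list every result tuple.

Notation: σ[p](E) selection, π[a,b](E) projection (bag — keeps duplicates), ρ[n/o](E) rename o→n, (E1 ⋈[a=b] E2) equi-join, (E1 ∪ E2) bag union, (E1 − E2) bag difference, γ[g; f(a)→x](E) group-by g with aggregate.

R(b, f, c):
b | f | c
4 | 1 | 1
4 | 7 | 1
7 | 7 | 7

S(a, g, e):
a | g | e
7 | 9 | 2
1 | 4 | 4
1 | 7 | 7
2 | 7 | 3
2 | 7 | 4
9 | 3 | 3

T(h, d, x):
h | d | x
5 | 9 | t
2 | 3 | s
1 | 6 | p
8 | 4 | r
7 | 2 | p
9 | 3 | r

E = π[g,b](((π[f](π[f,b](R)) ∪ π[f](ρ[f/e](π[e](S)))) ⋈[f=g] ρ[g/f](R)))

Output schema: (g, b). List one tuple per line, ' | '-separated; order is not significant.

Subexpression sizes:
  R → 3
  π[f,b](R) → 3
  π[f](π[f,b](R)) → 3
  S → 6
  π[e](S) → 6
  ρ[f/e](π[e](S)) → 6
  π[f](ρ[f/e](π[e](S))) → 6
  (π[f](π[f,b](R)) ∪ π[f](ρ[f/e](π[e](S)))) → 9
  R → 3
  ρ[g/f](R) → 3
  ((π[f](π[f,b](R)) ∪ π[f](ρ[f/e](π[e](S)))) ⋈[f=g] ρ[g/f](R)) → 7
  π[g,b](((π[f](π[f,b](R)) ∪ π[f](ρ[f/e](π[e](S)))) ⋈[f=g] ρ[g/f](R))) → 7

== RESULT ==
g | b
1 | 4
7 | 4
7 | 4
7 | 4
7 | 7
7 | 7
7 | 7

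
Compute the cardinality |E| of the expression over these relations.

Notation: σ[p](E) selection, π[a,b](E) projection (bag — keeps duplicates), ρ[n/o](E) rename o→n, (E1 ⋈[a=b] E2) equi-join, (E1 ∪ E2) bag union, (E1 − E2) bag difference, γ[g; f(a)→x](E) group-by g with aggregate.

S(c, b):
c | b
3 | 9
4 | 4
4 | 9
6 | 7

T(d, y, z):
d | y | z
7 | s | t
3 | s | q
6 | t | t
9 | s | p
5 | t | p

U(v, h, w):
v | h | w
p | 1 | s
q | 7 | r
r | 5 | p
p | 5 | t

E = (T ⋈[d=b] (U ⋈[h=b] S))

Subexpression sizes:
  T → 5
  U → 4
  S → 4
  (U ⋈[h=b] S) → 1
  (T ⋈[d=b] (U ⋈[h=b] S)) → 1

|E| = 1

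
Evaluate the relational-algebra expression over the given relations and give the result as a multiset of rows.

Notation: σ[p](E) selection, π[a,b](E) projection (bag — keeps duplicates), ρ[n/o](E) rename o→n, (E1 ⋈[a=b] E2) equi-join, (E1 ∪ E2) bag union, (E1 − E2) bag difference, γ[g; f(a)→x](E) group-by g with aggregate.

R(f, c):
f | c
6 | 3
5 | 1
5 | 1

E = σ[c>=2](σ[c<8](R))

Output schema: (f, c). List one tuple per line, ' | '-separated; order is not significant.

Row counts bottom-up:
  R → 3
  σ[c<8](R) → 3
  σ[c>=2](σ[c<8](R)) → 1

== RESULT ==
f | c
6 | 3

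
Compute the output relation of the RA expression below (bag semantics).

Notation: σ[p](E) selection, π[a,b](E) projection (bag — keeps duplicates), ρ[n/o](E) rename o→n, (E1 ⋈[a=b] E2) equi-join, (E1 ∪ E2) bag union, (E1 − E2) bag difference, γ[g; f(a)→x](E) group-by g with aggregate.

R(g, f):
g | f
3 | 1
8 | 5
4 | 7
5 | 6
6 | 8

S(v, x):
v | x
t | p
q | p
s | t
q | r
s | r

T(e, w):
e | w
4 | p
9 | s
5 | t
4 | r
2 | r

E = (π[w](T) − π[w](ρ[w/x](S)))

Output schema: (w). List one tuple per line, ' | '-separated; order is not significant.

Subexpression sizes:
  T → 5
  π[w](T) → 5
  S → 5
  ρ[w/x](S) → 5
  π[w](ρ[w/x](S)) → 5
  (π[w](T) − π[w](ρ[w/x](S))) → 1

== RESULT ==
w
s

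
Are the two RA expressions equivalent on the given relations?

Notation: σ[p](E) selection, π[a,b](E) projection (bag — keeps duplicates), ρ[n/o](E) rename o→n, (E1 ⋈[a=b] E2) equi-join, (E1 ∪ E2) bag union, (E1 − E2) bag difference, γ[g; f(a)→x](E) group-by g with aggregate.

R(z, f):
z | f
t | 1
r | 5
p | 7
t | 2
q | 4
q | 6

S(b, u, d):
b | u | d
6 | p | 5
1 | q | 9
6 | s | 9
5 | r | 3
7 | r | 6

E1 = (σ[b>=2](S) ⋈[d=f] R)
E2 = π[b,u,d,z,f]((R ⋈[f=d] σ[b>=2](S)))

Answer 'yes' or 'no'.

E1 stepwise |·|:
  S → 5
  σ[b>=2](S) → 4
  R → 6
  (σ[b>=2](S) ⋈[d=f] R) → 2
E2 stepwise |·|:
  R → 6
  S → 5
  σ[b>=2](S) → 4
  (R ⋈[f=d] σ[b>=2](S)) → 2
  π[b,u,d,z,f]((R ⋈[f=d] σ[b>=2](S))) → 2

E1 and E2 produce the same multiset:
b | u | d | z | f
6 | p | 5 | r | 5
7 | r | 6 | q | 6

yes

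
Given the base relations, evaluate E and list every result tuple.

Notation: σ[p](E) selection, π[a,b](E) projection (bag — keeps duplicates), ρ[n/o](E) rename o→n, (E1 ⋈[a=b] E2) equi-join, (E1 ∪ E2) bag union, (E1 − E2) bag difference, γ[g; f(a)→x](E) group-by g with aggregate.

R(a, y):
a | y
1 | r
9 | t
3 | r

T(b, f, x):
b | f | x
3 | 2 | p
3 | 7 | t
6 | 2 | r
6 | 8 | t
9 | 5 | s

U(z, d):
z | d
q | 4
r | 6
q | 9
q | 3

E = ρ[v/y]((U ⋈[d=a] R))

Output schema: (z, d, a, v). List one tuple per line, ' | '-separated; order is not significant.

Stepwise |·|:
  U → 4
  R → 3
  (U ⋈[d=a] R) → 2
  ρ[v/y]((U ⋈[d=a] R)) → 2

== RESULT ==
z | d | a | v
q | 3 | 3 | r
q | 9 | 9 | t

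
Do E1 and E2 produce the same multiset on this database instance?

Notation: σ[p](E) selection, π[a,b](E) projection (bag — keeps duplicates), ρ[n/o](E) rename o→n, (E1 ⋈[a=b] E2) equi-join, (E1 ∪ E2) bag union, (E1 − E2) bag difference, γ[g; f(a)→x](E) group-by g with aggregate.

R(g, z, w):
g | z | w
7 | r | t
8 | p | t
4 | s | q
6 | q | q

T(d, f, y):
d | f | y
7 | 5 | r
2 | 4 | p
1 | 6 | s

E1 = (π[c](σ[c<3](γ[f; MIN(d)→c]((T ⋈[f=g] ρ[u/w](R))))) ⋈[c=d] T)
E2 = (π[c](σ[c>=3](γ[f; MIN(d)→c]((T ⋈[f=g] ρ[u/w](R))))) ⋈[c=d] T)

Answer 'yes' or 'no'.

E1 stepwise |·|:
  T → 3
  R → 4
  ρ[u/w](R) → 4
  (T ⋈[f=g] ρ[u/w](R)) → 2
  γ[f; MIN(d)→c]((T ⋈[f=g] ρ[u/w](R))) → 2
  σ[c<3](γ[f; MIN(d)→c]((T ⋈[f=g] ρ[u/w](R)))) → 2
  π[c](σ[c<3](γ[f; MIN(d)→c]((T ⋈[f=g] ρ[u/w](R))))) → 2
  T → 3
  (π[c](σ[c<3](γ[f; MIN(d)→c]((T ⋈[f=g] ρ[u/w](R))))) ⋈[c=d] T) → 2
E2 stepwise |·|:
  T → 3
  R → 4
  ρ[u/w](R) → 4
  (T ⋈[f=g] ρ[u/w](R)) → 2
  γ[f; MIN(d)→c]((T ⋈[f=g] ρ[u/w](R))) → 2
  σ[c>=3](γ[f; MIN(d)→c]((T ⋈[f=g] ρ[u/w](R)))) → 0
  π[c](σ[c>=3](γ[f; MIN(d)→c]((T ⋈[f=g] ρ[u/w](R))))) → 0
  T → 3
  (π[c](σ[c>=3](γ[f; MIN(d)→c]((T ⋈[f=g] ρ[u/w](R))))) ⋈[c=d] T) → 0

E1 result:
c | d | f | y
1 | 1 | 6 | s
2 | 2 | 4 | p
E2 result:
c | d | f | y
(0 rows)
Witness: (2, 2, 4, 'p') appears 1× in E1 but 0× in E2.

no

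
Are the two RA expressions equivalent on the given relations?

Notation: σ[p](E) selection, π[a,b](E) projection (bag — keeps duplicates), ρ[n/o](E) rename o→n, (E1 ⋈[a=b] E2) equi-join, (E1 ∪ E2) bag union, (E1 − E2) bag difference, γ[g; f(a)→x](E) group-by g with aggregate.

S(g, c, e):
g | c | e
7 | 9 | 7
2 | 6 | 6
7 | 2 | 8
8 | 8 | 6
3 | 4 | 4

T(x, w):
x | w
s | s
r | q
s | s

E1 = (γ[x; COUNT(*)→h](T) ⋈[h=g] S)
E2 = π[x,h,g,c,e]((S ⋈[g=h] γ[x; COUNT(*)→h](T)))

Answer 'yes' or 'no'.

E1 per-node cardinality:
  T → 3
  γ[x; COUNT(*)→h](T) → 2
  S → 5
  (γ[x; COUNT(*)→h](T) ⋈[h=g] S) → 1
E2 per-node cardinality:
  S → 5
  T → 3
  γ[x; COUNT(*)→h](T) → 2
  (S ⋈[g=h] γ[x; COUNT(*)→h](T)) → 1
  π[x,h,g,c,e]((S ⋈[g=h] γ[x; COUNT(*)→h](T))) → 1

E1 and E2 produce the same multiset:
x | h | g | c | e
s | 2 | 2 | 6 | 6

yes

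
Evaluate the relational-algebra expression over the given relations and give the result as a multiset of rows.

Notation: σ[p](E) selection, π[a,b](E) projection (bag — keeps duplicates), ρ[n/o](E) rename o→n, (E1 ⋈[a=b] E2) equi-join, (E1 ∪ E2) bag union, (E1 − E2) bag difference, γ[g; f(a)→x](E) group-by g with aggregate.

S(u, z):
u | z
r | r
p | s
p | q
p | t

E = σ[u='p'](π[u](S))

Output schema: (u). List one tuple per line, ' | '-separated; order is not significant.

Per-node cardinality:
  S → 4
  π[u](S) → 4
  σ[u='p'](π[u](S)) → 3

== RESULT ==
u
p
p
p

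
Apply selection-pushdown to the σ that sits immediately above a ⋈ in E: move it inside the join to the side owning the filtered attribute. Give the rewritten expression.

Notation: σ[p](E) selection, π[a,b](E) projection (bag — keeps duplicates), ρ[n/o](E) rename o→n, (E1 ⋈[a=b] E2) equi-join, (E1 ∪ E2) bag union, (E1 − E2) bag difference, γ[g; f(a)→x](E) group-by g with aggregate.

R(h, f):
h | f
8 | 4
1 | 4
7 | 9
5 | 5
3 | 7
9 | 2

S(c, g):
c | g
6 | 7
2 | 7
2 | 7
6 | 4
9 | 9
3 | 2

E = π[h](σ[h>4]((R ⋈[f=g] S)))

σ filters on h, owned by the left side.
E' = π[h]((σ[h>4](R) ⋈[f=g] S))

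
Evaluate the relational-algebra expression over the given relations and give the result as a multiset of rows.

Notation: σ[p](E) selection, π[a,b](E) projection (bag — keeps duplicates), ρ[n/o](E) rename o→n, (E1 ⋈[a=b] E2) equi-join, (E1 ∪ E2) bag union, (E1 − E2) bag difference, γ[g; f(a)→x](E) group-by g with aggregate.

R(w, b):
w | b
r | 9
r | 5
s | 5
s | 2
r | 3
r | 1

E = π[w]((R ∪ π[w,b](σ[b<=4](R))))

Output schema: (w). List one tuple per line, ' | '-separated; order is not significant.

Per-node cardinality:
  R → 6
  R → 6
  σ[b<=4](R) → 3
  π[w,b](σ[b<=4](R)) → 3
  (R ∪ π[w,b](σ[b<=4](R))) → 9
  π[w]((R ∪ π[w,b](σ[b<=4](R)))) → 9

== RESULT ==
w
r
r
r
r
r
r
s
s
s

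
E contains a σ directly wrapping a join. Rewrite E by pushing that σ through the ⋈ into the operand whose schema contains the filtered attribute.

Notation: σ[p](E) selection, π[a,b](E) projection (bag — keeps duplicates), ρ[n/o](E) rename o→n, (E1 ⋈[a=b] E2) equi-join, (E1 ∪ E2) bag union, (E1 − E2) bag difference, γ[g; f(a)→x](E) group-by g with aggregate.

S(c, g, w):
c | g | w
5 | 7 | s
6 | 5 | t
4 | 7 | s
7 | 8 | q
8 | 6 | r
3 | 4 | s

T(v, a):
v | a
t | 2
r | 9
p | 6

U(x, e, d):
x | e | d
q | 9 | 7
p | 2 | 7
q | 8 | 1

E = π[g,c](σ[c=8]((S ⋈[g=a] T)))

σ filters on c, owned by the left side.
E' = π[g,c]((σ[c=8](S) ⋈[g=a] T))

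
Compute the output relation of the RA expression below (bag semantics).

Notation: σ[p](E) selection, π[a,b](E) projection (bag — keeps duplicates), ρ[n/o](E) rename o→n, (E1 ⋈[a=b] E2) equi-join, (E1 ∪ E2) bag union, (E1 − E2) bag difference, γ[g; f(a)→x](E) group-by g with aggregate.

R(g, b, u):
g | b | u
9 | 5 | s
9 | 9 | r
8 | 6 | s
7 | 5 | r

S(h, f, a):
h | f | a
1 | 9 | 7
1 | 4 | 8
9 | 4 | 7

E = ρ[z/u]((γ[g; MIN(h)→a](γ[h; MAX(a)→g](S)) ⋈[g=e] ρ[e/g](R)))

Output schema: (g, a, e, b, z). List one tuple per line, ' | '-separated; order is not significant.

Subexpression sizes:
  S → 3
  γ[h; MAX(a)→g](S) → 2
  γ[g; MIN(h)→a](γ[h; MAX(a)→g](S)) → 2
  R → 4
  ρ[e/g](R) → 4
  (γ[g; MIN(h)→a](γ[h; MAX(a)→g](S)) ⋈[g=e] ρ[e/g](R)) → 2
  ρ[z/u]((γ[g; MIN(h)→a](γ[h; MAX(a)→g](S)) ⋈[g=e] ρ[e/g](R))) → 2

== RESULT ==
g | a | e | b | z
7 | 9 | 7 | 5 | r
8 | 1 | 8 | 6 | s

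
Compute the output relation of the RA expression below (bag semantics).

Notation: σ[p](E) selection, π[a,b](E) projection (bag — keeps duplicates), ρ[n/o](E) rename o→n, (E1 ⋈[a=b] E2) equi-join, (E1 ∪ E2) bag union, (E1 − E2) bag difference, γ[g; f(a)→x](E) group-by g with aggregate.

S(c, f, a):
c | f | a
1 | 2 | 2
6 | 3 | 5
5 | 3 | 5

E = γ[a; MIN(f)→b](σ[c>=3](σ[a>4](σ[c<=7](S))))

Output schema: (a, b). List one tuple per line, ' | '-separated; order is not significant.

Per-node cardinality:
  S → 3
  σ[c<=7](S) → 3
  σ[a>4](σ[c<=7](S)) → 2
  σ[c>=3](σ[a>4](σ[c<=7](S))) → 2
  γ[a; MIN(f)→b](σ[c>=3](σ[a>4](σ[c<=7](S)))) → 1

== RESULT ==
a | b
5 | 3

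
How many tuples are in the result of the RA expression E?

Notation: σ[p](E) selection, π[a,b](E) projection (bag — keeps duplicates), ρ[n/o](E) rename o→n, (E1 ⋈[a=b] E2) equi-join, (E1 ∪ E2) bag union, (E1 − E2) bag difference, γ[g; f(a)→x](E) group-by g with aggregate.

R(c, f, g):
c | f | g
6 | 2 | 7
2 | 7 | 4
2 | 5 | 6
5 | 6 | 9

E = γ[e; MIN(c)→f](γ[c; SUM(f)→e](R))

Stepwise |·|:
  R → 4
  γ[c; SUM(f)→e](R) → 3
  γ[e; MIN(c)→f](γ[c; SUM(f)→e](R)) → 3

|E| = 3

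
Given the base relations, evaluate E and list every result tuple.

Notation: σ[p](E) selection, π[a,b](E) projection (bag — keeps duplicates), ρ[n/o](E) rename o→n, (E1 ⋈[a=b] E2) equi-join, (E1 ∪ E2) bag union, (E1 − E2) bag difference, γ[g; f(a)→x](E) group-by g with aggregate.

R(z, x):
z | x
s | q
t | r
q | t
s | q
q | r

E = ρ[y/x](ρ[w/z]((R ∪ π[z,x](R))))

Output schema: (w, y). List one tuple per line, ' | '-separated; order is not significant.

Per-node cardinality:
  R → 5
  R → 5
  π[z,x](R) → 5
  (R ∪ π[z,x](R)) → 10
  ρ[w/z]((R ∪ π[z,x](R))) → 10
  ρ[y/x](ρ[w/z]((R ∪ π[z,x](R)))) → 10

== RESULT ==
w | y
q | r
q | r
q | t
q | t
s | q
s | q
s | q
s | q
t | r
t | r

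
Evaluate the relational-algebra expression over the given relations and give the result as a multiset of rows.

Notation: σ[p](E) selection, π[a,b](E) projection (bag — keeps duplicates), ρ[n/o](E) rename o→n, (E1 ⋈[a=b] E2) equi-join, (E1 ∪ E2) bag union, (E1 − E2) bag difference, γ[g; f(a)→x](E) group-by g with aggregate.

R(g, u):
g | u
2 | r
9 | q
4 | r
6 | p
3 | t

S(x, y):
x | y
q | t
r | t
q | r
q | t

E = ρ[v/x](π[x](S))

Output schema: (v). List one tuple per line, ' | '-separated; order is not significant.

Subexpression sizes:
  S → 4
  π[x](S) → 4
  ρ[v/x](π[x](S)) → 4

== RESULT ==
v
q
q
q
r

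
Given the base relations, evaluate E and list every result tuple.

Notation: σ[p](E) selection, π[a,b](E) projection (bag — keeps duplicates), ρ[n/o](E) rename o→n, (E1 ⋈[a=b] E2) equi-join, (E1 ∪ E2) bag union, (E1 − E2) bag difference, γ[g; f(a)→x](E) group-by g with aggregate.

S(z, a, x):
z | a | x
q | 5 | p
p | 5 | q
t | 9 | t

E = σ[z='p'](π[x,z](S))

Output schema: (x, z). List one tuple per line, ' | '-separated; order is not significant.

Stepwise |·|:
  S → 3
  π[x,z](S) → 3
  σ[z='p'](π[x,z](S)) → 1

== RESULT ==
x | z
q | p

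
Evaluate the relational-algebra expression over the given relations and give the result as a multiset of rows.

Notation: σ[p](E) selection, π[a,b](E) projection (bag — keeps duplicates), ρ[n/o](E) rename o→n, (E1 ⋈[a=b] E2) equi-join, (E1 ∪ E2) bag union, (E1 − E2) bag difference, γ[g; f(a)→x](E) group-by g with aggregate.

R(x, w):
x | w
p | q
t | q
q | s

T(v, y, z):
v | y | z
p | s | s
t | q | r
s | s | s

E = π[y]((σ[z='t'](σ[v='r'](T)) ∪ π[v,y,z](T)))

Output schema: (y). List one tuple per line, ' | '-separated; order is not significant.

Stepwise |·|:
  T → 3
  σ[v='r'](T) → 0
  σ[z='t'](σ[v='r'](T)) → 0
  T → 3
  π[v,y,z](T) → 3
  (σ[z='t'](σ[v='r'](T)) ∪ π[v,y,z](T)) → 3
  π[y]((σ[z='t'](σ[v='r'](T)) ∪ π[v,y,z](T))) → 3

== RESULT ==
y
q
s
s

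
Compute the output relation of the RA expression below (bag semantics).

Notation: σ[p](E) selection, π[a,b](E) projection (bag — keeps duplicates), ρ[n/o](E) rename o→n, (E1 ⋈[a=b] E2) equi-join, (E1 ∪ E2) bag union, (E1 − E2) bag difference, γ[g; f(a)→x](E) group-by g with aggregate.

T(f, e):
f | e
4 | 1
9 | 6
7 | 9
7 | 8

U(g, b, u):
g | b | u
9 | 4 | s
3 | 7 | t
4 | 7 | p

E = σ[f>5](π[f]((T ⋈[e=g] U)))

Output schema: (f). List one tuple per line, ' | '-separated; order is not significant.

Stepwise |·|:
  T → 4
  U → 3
  (T ⋈[e=g] U) → 1
  π[f]((T ⋈[e=g] U)) → 1
  σ[f>5](π[f]((T ⋈[e=g] U))) → 1

== RESULT ==
f
7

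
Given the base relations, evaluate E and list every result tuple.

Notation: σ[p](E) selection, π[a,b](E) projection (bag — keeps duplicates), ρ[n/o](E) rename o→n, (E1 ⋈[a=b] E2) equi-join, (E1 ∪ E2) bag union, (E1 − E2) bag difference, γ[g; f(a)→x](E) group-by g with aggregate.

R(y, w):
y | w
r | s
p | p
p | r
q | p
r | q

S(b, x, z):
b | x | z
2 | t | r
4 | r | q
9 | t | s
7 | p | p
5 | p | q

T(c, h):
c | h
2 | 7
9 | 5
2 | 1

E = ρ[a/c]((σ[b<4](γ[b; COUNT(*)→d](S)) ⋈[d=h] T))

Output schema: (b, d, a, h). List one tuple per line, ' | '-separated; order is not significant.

Stepwise |·|:
  S → 5
  γ[b; COUNT(*)→d](S) → 5
  σ[b<4](γ[b; COUNT(*)→d](S)) → 1
  T → 3
  (σ[b<4](γ[b; COUNT(*)→d](S)) ⋈[d=h] T) → 1
  ρ[a/c]((σ[b<4](γ[b; COUNT(*)→d](S)) ⋈[d=h] T)) → 1

== RESULT ==
b | d | a | h
2 | 1 | 2 | 1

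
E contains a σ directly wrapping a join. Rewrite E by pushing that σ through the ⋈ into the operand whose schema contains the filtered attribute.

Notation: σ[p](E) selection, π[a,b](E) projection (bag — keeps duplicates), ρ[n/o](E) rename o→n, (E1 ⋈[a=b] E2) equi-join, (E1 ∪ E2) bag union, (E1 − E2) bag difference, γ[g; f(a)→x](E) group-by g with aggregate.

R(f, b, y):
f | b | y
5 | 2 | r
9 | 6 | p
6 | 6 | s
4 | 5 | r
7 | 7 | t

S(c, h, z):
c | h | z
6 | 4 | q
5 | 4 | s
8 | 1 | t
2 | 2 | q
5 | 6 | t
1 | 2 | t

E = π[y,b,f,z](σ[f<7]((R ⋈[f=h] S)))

σ filters on f, owned by the left side.
E' = π[y,b,f,z]((σ[f<7](R) ⋈[f=h] S))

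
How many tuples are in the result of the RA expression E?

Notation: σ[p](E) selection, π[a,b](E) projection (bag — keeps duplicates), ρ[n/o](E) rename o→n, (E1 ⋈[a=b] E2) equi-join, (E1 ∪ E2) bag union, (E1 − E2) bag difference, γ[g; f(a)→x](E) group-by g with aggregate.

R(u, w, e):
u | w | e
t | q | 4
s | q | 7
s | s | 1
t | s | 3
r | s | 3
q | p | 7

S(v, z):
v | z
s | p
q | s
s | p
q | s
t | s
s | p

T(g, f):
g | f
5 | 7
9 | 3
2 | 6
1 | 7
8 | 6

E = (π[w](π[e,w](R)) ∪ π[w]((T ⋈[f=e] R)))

Subexpression sizes:
  R → 6
  π[e,w](R) → 6
  π[w](π[e,w](R)) → 6
  T → 5
  R → 6
  (T ⋈[f=e] R) → 6
  π[w]((T ⋈[f=e] R)) → 6
  (π[w](π[e,w](R)) ∪ π[w]((T ⋈[f=e] R))) → 12

|E| = 12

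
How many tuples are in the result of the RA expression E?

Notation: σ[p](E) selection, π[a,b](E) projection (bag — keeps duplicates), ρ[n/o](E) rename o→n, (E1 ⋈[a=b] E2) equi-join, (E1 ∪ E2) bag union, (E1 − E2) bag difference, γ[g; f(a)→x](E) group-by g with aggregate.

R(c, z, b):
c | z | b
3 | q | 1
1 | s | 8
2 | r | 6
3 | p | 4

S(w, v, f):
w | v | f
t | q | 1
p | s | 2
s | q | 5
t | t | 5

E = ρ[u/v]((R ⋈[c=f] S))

Stepwise |·|:
  R → 4
  S → 4
  (R ⋈[c=f] S) → 2
  ρ[u/v]((R ⋈[c=f] S)) → 2

|E| = 2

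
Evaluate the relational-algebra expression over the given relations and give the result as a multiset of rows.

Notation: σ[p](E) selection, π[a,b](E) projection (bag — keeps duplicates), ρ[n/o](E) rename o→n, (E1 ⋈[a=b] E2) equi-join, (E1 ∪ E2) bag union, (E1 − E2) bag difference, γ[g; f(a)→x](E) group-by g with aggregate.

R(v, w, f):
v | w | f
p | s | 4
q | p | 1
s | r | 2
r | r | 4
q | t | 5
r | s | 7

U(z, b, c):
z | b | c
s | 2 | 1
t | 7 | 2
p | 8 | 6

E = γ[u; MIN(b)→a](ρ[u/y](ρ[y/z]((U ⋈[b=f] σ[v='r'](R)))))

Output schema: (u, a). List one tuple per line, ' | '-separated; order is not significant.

Row counts bottom-up:
  U → 3
  R → 6
  σ[v='r'](R) → 2
  (U ⋈[b=f] σ[v='r'](R)) → 1
  ρ[y/z]((U ⋈[b=f] σ[v='r'](R))) → 1
  ρ[u/y](ρ[y/z]((U ⋈[b=f] σ[v='r'](R)))) → 1
  γ[u; MIN(b)→a](ρ[u/y](ρ[y/z]((U ⋈[b=f] σ[v='r'](R))))) → 1

== RESULT ==
u | a
t | 7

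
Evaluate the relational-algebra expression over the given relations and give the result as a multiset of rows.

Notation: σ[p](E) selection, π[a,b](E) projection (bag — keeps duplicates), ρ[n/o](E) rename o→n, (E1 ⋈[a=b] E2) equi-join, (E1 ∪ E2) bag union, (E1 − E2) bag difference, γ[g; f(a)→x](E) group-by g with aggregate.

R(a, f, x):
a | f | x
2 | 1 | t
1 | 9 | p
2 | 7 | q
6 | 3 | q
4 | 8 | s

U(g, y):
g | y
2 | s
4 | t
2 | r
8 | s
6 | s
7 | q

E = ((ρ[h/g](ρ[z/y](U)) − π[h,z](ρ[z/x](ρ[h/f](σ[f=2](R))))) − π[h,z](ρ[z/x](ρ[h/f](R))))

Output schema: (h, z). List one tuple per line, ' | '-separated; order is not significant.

Stepwise |·|:
  U → 6
  ρ[z/y](U) → 6
  ρ[h/g](ρ[z/y](U)) → 6
  R → 5
  σ[f=2](R) → 0
  ρ[h/f](σ[f=2](R)) → 0
  ρ[z/x](ρ[h/f](σ[f=2](R))) → 0
  π[h,z](ρ[z/x](ρ[h/f](σ[f=2](R)))) → 0
  (ρ[h/g](ρ[z/y](U)) − π[h,z](ρ[z/x](ρ[h/f](σ[f=2](R))))) → 6
  R → 5
  ρ[h/f](R) → 5
  ρ[z/x](ρ[h/f](R)) → 5
  π[h,z](ρ[z/x](ρ[h/f](R))) → 5
  ((ρ[h/g](ρ[z/y](U)) − π[h,z](ρ[z/x](ρ[h/f](σ[f=2](R))))) − π[h,z](ρ[z/x](ρ[h/f](R)))) → 4

== RESULT ==
h | z
2 | r
2 | s
4 | t
6 | s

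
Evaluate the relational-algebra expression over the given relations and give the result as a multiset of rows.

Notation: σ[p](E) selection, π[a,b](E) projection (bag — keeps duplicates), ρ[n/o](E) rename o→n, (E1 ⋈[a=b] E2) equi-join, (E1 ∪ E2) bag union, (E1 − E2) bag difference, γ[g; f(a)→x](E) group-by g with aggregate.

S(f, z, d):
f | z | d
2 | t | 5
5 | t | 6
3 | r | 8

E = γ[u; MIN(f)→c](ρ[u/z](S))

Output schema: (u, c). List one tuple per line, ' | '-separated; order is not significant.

Per-node cardinality:
  S → 3
  ρ[u/z](S) → 3
  γ[u; MIN(f)→c](ρ[u/z](S)) → 2

== RESULT ==
u | c
r | 3
t | 2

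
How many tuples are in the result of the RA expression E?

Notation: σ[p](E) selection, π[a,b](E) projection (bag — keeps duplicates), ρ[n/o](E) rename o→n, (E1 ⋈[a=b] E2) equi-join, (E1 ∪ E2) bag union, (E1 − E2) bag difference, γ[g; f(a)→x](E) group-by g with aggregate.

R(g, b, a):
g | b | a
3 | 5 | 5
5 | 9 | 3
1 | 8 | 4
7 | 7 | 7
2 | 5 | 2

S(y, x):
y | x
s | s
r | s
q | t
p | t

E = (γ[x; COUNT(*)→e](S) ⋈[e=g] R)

Row counts bottom-up:
  S → 4
  γ[x; COUNT(*)→e](S) → 2
  R → 5
  (γ[x; COUNT(*)→e](S) ⋈[e=g] R) → 2

|E| = 2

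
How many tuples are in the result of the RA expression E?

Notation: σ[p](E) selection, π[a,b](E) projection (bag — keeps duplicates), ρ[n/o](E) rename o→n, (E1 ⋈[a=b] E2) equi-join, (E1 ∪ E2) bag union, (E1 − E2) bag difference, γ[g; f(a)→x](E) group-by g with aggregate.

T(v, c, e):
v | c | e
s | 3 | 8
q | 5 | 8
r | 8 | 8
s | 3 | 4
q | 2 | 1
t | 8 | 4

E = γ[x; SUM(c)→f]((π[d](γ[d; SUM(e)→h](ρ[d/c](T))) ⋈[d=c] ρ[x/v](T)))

Stepwise |·|:
  T → 6
  ρ[d/c](T) → 6
  γ[d; SUM(e)→h](ρ[d/c](T)) → 4
  π[d](γ[d; SUM(e)→h](ρ[d/c](T))) → 4
  T → 6
  ρ[x/v](T) → 6
  (π[d](γ[d; SUM(e)→h](ρ[d/c](T))) ⋈[d=c] ρ[x/v](T)) → 6
  γ[x; SUM(c)→f]((π[d](γ[d; SUM(e)→h](ρ[d/c](T))) ⋈[d=c] ρ[x/v](T))) → 4

|E| = 4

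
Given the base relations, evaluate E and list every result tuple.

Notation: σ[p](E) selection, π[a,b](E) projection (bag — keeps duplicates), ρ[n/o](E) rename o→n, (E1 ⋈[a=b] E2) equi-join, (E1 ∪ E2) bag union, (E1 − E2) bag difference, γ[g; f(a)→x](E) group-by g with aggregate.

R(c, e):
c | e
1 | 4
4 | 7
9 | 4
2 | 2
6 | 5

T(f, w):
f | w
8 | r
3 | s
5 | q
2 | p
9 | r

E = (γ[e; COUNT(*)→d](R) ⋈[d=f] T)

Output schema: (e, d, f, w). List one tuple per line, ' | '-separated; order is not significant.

Per-node cardinality:
  R → 5
  γ[e; COUNT(*)→d](R) → 4
  T → 5
  (γ[e; COUNT(*)→d](R) ⋈[d=f] T) → 1

== RESULT ==
e | d | f | w
4 | 2 | 2 | p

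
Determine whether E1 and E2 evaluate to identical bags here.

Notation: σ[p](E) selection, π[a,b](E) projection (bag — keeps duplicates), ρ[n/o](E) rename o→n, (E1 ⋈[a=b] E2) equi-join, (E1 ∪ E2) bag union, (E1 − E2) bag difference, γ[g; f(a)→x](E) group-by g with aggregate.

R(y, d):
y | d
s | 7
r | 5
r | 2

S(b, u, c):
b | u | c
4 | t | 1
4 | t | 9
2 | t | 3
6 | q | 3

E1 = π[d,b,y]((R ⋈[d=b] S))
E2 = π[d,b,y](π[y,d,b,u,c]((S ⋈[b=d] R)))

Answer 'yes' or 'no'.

E1 subexpression sizes:
  R → 3
  S → 4
  (R ⋈[d=b] S) → 1
  π[d,b,y]((R ⋈[d=b] S)) → 1
E2 subexpression sizes:
  S → 4
  R → 3
  (S ⋈[b=d] R) → 1
  π[y,d,b,u,c]((S ⋈[b=d] R)) → 1
  π[d,b,y](π[y,d,b,u,c]((S ⋈[b=d] R))) → 1

E1 and E2 produce the same multiset:
d | b | y
2 | 2 | r

yes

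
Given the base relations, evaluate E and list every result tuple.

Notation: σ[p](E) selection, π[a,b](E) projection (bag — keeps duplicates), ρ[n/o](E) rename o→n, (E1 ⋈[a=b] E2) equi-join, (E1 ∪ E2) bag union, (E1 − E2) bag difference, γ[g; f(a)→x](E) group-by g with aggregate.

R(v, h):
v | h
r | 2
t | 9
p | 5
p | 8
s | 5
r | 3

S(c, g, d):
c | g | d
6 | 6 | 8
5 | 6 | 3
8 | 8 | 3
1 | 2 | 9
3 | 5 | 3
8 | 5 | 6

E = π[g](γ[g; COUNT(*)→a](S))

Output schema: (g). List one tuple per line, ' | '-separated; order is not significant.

Stepwise |·|:
  S → 6
  γ[g; COUNT(*)→a](S) → 4
  π[g](γ[g; COUNT(*)→a](S)) → 4

== RESULT ==
g
2
5
6
8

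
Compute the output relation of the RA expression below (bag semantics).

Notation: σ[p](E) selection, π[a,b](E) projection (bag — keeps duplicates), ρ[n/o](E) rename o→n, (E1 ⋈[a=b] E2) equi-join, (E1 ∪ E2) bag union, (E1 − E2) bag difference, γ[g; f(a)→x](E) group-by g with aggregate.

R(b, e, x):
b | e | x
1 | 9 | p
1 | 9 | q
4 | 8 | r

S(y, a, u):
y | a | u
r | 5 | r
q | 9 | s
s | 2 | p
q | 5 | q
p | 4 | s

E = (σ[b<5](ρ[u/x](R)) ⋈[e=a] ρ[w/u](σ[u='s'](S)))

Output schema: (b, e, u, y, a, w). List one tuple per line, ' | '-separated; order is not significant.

Stepwise |·|:
  R → 3
  ρ[u/x](R) → 3
  σ[b<5](ρ[u/x](R)) → 3
  S → 5
  σ[u='s'](S) → 2
  ρ[w/u](σ[u='s'](S)) → 2
  (σ[b<5](ρ[u/x](R)) ⋈[e=a] ρ[w/u](σ[u='s'](S))) → 2

== RESULT ==
b | e | u | y | a | w
1 | 9 | p | q | 9 | s
1 | 9 | q | q | 9 | s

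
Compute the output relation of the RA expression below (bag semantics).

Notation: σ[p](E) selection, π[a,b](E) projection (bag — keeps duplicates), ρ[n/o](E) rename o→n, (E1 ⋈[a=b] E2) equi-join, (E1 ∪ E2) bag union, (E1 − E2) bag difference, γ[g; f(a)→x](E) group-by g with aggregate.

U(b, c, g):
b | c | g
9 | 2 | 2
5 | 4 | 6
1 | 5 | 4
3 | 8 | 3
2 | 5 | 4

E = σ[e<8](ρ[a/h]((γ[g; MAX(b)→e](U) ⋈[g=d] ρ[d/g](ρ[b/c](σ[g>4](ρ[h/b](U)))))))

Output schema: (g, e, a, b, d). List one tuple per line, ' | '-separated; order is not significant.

Per-node cardinality:
  U → 5
  γ[g; MAX(b)→e](U) → 4
  U → 5
  ρ[h/b](U) → 5
  σ[g>4](ρ[h/b](U)) → 1
  ρ[b/c](σ[g>4](ρ[h/b](U))) → 1
  ρ[d/g](ρ[b/c](σ[g>4](ρ[h/b](U)))) → 1
  (γ[g; MAX(b)→e](U) ⋈[g=d] ρ[d/g](ρ[b/c](σ[g>4](ρ[h/b](U))))) → 1
  ρ[a/h]((γ[g; MAX(b)→e](U) ⋈[g=d] ρ[d/g](ρ[b/c](σ[g>4](ρ[h/b](U)))))) → 1
  σ[e<8](ρ[a/h]((γ[g; MAX(b)→e](U) ⋈[g=d] ρ[d/g](ρ[b/c](σ[g>4](ρ[h/b](U))))))) → 1

== RESULT ==
g | e | a | b | d
6 | 5 | 5 | 4 | 6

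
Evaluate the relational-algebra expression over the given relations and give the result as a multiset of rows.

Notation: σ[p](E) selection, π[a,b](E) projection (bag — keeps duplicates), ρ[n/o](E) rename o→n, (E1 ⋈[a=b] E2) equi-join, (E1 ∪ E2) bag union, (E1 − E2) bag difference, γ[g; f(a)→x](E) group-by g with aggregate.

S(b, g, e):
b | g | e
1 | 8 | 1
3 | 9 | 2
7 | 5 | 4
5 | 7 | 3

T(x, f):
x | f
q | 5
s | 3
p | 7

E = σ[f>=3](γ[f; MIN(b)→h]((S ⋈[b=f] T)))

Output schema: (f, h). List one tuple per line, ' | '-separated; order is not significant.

Subexpression sizes:
  S → 4
  T → 3
  (S ⋈[b=f] T) → 3
  γ[f; MIN(b)→h]((S ⋈[b=f] T)) → 3
  σ[f>=3](γ[f; MIN(b)→h]((S ⋈[b=f] T))) → 3

== RESULT ==
f | h
3 | 3
5 | 5
7 | 7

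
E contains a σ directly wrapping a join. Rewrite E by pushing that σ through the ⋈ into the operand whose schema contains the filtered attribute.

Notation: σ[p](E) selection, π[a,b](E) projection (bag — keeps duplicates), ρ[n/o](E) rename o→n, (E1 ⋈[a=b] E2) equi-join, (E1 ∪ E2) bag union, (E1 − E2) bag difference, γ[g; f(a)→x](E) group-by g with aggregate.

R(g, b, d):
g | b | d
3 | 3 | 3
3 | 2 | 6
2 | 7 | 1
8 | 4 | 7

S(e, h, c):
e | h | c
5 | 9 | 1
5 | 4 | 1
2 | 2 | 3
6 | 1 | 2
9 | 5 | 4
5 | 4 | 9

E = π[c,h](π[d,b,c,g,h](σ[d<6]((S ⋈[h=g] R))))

σ filters on d, owned by the right side.
E' = π[c,h](π[d,b,c,g,h]((S ⋈[h=g] σ[d<6](R))))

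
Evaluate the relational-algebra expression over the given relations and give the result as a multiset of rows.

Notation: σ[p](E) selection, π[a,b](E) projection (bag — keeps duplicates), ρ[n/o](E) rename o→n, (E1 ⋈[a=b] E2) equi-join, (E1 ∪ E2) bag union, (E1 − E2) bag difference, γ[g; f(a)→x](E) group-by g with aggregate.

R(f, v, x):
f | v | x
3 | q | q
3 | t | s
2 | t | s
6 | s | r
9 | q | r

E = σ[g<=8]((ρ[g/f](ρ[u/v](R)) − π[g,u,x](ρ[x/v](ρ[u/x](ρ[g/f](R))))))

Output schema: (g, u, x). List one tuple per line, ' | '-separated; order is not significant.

Row counts bottom-up:
  R → 5
  ρ[u/v](R) → 5
  ρ[g/f](ρ[u/v](R)) → 5
  R → 5
  ρ[g/f](R) → 5
  ρ[u/x](ρ[g/f](R)) → 5
  ρ[x/v](ρ[u/x](ρ[g/f](R))) → 5
  π[g,u,x](ρ[x/v](ρ[u/x](ρ[g/f](R)))) → 5
  (ρ[g/f](ρ[u/v](R)) − π[g,u,x](ρ[x/v](ρ[u/x](ρ[g/f](R))))) → 4
  σ[g<=8]((ρ[g/f](ρ[u/v](R)) − π[g,u,x](ρ[x/v](ρ[u/x](ρ[g/f](R)))))) → 3

== RESULT ==
g | u | x
2 | t | s
3 | t | s
6 | s | r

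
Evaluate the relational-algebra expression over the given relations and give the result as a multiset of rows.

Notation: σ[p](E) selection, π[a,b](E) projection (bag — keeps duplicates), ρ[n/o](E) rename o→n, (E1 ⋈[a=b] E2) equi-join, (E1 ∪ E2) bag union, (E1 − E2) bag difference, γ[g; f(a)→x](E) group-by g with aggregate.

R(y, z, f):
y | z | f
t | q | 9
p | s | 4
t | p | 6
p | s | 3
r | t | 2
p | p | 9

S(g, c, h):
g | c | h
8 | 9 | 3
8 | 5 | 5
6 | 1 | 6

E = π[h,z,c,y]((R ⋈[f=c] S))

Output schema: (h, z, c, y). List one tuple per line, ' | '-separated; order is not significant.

Row counts bottom-up:
  R → 6
  S → 3
  (R ⋈[f=c] S) → 2
  π[h,z,c,y]((R ⋈[f=c] S)) → 2

== RESULT ==
h | z | c | y
3 | p | 9 | p
3 | q | 9 | t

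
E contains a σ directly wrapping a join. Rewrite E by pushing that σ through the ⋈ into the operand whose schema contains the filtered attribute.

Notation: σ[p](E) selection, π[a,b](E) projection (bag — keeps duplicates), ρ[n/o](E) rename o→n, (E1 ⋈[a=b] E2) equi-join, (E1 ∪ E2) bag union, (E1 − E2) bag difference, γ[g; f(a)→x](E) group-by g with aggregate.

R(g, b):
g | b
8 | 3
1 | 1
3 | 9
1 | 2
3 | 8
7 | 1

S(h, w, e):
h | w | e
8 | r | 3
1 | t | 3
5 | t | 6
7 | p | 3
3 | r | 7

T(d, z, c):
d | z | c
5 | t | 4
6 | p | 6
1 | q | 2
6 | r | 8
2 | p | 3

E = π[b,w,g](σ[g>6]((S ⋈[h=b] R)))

σ filters on g, owned by the right side.
E' = π[b,w,g]((S ⋈[h=b] σ[g>6](R)))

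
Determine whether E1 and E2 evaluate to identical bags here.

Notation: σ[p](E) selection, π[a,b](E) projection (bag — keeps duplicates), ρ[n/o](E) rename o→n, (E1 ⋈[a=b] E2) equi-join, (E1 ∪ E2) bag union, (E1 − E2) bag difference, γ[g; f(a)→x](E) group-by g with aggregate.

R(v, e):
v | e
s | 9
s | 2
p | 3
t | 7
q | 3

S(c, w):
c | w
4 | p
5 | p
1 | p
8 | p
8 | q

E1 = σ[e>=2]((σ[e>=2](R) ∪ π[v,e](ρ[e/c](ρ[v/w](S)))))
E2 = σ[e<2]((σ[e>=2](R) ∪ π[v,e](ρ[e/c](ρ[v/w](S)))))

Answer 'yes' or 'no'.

E1 subexpression sizes:
  R → 5
  σ[e>=2](R) → 5
  S → 5
  ρ[v/w](S) → 5
  ρ[e/c](ρ[v/w](S)) → 5
  π[v,e](ρ[e/c](ρ[v/w](S))) → 5
  (σ[e>=2](R) ∪ π[v,e](ρ[e/c](ρ[v/w](S)))) → 10
  σ[e>=2]((σ[e>=2](R) ∪ π[v,e](ρ[e/c](ρ[v/w](S))))) → 9
E2 subexpression sizes:
  R → 5
  σ[e>=2](R) → 5
  S → 5
  ρ[v/w](S) → 5
  ρ[e/c](ρ[v/w](S)) → 5
  π[v,e](ρ[e/c](ρ[v/w](S))) → 5
  (σ[e>=2](R) ∪ π[v,e](ρ[e/c](ρ[v/w](S)))) → 10
  σ[e<2]((σ[e>=2](R) ∪ π[v,e](ρ[e/c](ρ[v/w](S))))) → 1

E1 result:
v | e
p | 3
p | 4
p | 5
p | 8
q | 3
q | 8
s | 2
s | 9
t | 7
E2 result:
v | e
p | 1
Witness: ('q', 8) appears 1× in E1 but 0× in E2.

no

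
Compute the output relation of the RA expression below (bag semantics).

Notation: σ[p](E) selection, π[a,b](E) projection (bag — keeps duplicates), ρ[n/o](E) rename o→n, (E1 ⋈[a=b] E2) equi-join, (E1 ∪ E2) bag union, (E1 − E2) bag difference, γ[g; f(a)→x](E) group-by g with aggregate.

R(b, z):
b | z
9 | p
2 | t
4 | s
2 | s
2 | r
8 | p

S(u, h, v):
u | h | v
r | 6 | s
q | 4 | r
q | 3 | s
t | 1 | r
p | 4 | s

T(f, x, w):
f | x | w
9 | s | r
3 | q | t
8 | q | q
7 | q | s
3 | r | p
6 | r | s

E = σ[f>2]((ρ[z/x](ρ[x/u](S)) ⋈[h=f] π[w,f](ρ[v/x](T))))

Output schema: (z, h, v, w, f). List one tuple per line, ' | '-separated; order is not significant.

Per-node cardinality:
  S → 5
  ρ[x/u](S) → 5
  ρ[z/x](ρ[x/u](S)) → 5
  T → 6
  ρ[v/x](T) → 6
  π[w,f](ρ[v/x](T)) → 6
  (ρ[z/x](ρ[x/u](S)) ⋈[h=f] π[w,f](ρ[v/x](T))) → 3
  σ[f>2]((ρ[z/x](ρ[x/u](S)) ⋈[h=f] π[w,f](ρ[v/x](T)))) → 3

== RESULT ==
z | h | v | w | f
q | 3 | s | p | 3
q | 3 | s | t | 3
r | 6 | s | s | 6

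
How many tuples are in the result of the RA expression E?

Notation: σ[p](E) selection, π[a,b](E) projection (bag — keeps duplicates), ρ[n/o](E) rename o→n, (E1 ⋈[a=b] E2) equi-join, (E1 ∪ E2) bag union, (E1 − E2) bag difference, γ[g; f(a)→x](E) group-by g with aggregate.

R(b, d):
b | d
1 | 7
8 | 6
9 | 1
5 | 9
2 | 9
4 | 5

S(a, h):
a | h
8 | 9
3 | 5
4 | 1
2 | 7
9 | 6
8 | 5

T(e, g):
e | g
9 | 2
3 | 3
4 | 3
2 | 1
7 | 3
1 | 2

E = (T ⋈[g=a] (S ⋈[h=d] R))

Subexpression sizes:
  T → 6
  S → 6
  R → 6
  (S ⋈[h=d] R) → 7
  (T ⋈[g=a] (S ⋈[h=d] R)) → 5

|E| = 5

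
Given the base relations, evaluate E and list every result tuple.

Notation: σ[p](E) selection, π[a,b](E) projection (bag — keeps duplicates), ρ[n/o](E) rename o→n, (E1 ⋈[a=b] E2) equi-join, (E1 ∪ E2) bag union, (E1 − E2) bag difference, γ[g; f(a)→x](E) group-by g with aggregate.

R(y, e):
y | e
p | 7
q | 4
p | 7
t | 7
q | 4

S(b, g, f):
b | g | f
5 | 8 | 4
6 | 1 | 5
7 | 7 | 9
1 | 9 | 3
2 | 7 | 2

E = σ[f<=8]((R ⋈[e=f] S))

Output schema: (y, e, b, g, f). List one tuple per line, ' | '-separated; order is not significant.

Stepwise |·|:
  R → 5
  S → 5
  (R ⋈[e=f] S) → 2
  σ[f<=8]((R ⋈[e=f] S)) → 2

== RESULT ==
y | e | b | g | f
q | 4 | 5 | 8 | 4
q | 4 | 5 | 8 | 4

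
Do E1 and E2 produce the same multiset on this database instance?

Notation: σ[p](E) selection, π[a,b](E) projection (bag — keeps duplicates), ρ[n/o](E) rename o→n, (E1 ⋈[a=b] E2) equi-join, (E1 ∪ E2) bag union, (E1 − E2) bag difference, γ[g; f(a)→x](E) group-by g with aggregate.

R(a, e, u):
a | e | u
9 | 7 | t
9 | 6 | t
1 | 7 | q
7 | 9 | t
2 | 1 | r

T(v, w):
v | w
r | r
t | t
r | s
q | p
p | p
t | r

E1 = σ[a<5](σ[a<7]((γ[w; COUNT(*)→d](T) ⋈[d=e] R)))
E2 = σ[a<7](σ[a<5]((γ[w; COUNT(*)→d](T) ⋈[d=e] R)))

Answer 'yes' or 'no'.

E1 row counts bottom-up:
  T → 6
  γ[w; COUNT(*)→d](T) → 4
  R → 5
  (γ[w; COUNT(*)→d](T) ⋈[d=e] R) → 2
  σ[a<7]((γ[w; COUNT(*)→d](T) ⋈[d=e] R)) → 2
  σ[a<5](σ[a<7]((γ[w; COUNT(*)→d](T) ⋈[d=e] R))) → 2
E2 row counts bottom-up:
  T → 6
  γ[w; COUNT(*)→d](T) → 4
  R → 5
  (γ[w; COUNT(*)→d](T) ⋈[d=e] R) → 2
  σ[a<5]((γ[w; COUNT(*)→d](T) ⋈[d=e] R)) → 2
  σ[a<7](σ[a<5]((γ[w; COUNT(*)→d](T) ⋈[d=e] R))) → 2

E1 and E2 produce the same multiset:
w | d | a | e | u
s | 1 | 2 | 1 | r
t | 1 | 2 | 1 | r

yes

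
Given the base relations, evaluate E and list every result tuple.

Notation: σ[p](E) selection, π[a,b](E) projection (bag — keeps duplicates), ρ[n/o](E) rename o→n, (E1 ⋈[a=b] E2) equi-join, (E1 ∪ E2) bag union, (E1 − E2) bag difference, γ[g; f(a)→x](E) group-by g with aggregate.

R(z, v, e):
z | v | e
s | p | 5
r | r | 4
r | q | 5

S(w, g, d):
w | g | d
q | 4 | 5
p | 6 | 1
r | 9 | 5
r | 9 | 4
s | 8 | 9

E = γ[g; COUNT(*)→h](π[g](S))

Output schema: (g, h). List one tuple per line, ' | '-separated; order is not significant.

Row counts bottom-up:
  S → 5
  π[g](S) → 5
  γ[g; COUNT(*)→h](π[g](S)) → 4

== RESULT ==
g | h
4 | 1
6 | 1
8 | 1
9 | 2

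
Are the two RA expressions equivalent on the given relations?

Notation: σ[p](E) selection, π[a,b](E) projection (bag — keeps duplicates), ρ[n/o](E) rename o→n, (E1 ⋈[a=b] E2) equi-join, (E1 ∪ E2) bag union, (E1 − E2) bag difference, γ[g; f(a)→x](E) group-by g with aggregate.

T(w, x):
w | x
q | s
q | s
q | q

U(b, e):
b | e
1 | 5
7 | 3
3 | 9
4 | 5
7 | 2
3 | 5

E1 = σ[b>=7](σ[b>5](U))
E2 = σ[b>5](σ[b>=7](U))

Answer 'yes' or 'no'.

E1 subexpression sizes:
  U → 6
  σ[b>5](U) → 2
  σ[b>=7](σ[b>5](U)) → 2
E2 subexpression sizes:
  U → 6
  σ[b>=7](U) → 2
  σ[b>5](σ[b>=7](U)) → 2

E1 and E2 produce the same multiset:
b | e
7 | 2
7 | 3

yes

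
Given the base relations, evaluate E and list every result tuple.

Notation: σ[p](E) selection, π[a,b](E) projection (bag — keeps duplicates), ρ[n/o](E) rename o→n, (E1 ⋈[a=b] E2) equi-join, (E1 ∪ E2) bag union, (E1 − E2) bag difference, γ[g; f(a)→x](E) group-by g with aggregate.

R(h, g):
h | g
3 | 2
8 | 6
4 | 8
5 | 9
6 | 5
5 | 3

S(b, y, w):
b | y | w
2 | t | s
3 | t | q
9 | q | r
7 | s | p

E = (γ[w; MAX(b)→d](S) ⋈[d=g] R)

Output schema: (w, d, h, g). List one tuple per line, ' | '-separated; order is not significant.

Per-node cardinality:
  S → 4
  γ[w; MAX(b)→d](S) → 4
  R → 6
  (γ[w; MAX(b)→d](S) ⋈[d=g] R) → 3

== RESULT ==
w | d | h | g
q | 3 | 5 | 3
r | 9 | 5 | 9
s | 2 | 3 | 2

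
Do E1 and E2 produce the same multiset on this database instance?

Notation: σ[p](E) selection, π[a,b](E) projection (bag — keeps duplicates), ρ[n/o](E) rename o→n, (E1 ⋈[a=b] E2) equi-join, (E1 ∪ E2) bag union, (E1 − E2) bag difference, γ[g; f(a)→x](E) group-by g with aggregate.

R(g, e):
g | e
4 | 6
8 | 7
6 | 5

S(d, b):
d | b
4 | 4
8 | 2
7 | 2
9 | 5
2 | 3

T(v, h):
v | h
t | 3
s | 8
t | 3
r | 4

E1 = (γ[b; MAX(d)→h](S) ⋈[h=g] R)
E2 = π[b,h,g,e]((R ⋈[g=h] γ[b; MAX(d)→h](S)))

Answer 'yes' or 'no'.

E1 subexpression sizes:
  S → 5
  γ[b; MAX(d)→h](S) → 4
  R → 3
  (γ[b; MAX(d)→h](S) ⋈[h=g] R) → 2
E2 subexpression sizes:
  R → 3
  S → 5
  γ[b; MAX(d)→h](S) → 4
  (R ⋈[g=h] γ[b; MAX(d)→h](S)) → 2
  π[b,h,g,e]((R ⋈[g=h] γ[b; MAX(d)→h](S))) → 2

E1 and E2 produce the same multiset:
b | h | g | e
2 | 8 | 8 | 7
4 | 4 | 4 | 6

yes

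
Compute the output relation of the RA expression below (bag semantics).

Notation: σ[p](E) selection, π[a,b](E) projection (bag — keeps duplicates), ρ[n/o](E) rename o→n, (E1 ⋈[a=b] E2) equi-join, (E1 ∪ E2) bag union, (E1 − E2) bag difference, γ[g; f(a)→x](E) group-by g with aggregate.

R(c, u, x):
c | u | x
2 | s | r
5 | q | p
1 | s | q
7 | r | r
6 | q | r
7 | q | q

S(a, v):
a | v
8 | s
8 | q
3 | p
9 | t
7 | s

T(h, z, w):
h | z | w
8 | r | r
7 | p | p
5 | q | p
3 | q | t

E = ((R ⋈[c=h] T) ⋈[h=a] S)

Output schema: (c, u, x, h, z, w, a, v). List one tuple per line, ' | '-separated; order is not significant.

Stepwise |·|:
  R → 6
  T → 4
  (R ⋈[c=h] T) → 3
  S → 5
  ((R ⋈[c=h] T) ⋈[h=a] S) → 2

== RESULT ==
c | u | x | h | z | w | a | v
7 | q | q | 7 | p | p | 7 | s
7 | r | r | 7 | p | p | 7 | s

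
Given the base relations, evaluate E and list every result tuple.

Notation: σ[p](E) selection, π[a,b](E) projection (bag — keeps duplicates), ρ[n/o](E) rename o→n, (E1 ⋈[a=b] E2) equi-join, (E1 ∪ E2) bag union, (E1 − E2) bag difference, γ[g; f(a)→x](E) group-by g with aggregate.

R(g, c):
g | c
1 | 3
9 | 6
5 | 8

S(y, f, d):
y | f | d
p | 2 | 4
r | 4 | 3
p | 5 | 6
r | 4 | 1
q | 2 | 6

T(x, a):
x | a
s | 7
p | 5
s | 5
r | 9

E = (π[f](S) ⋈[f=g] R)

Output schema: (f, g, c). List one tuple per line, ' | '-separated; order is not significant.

Stepwise |·|:
  S → 5
  π[f](S) → 5
  R → 3
  (π[f](S) ⋈[f=g] R) → 1

== RESULT ==
f | g | c
5 | 5 | 8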